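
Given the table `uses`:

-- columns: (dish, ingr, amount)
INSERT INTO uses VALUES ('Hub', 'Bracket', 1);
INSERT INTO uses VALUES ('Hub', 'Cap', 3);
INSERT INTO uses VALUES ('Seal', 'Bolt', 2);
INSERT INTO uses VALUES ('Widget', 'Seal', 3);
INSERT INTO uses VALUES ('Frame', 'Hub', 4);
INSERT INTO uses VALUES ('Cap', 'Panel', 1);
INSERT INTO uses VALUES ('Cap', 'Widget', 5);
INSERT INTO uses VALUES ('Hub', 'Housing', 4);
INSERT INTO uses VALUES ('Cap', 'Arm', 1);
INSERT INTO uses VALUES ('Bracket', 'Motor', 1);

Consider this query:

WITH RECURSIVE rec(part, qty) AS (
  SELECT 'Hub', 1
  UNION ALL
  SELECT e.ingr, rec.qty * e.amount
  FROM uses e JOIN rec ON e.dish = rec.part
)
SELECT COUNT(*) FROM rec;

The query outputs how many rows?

10

Base: (Hub, qty=1).
Iteration 1: components of {Hub} -> Bracket = 1*1 = 1, Cap = 1*3 = 3, Housing = 1*4 = 4.
Iteration 2: components of {Bracket,Cap,Housing} -> Arm = 3*1 = 3, Motor = 1*1 = 1, Panel = 3*1 = 3, Widget = 3*5 = 15.
Iteration 3: components of {Arm,Motor,Panel,Widget} -> Seal = 15*3 = 45.
Iteration 4: components of {Seal} -> Bolt = 45*2 = 90.
Iteration 5: no further components; recursion stops.
Total rows emitted: 10.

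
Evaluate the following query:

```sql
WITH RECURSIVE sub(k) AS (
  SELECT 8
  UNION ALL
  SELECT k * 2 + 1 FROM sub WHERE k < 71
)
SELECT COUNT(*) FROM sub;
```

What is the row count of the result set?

Base: k=8.
Iteration 1: 8 < 71 holds -> k = 8 * 2 + 1 = 17.
Iteration 2: 17 < 71 holds -> k = 17 * 2 + 1 = 35.
Iteration 3: 35 < 71 holds -> k = 35 * 2 + 1 = 71.
Iteration 4: 71 < 71 fails; recursion stops.
Total rows emitted: 4.

4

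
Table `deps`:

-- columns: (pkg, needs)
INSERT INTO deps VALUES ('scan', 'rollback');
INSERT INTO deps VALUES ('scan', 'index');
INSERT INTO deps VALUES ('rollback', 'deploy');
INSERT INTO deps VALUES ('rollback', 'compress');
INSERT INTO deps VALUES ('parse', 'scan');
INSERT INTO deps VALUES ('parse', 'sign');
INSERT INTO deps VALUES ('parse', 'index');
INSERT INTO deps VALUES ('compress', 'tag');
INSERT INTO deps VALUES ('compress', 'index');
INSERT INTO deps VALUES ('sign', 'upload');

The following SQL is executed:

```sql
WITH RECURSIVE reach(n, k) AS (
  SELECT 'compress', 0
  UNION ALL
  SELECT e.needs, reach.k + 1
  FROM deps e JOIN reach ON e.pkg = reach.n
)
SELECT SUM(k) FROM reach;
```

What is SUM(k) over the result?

Base: (compress, k=0).
Iteration 1: edges from {compress} -> (index, k=1), (tag, k=1).
Iteration 2: no outgoing edges from {index,tag}; recursion stops.
SUM(k) = 0 + 1 + 1 = 2.

2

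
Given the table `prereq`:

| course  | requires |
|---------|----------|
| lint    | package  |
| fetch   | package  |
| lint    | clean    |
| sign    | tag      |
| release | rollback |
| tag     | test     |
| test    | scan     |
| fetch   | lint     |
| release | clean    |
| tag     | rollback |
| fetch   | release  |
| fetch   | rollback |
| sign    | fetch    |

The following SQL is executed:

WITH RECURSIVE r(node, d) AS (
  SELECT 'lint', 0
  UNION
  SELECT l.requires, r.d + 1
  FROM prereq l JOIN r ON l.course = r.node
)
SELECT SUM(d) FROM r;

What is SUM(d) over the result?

2

Base: (lint, d=0).
Iteration 1: edges from {lint} -> (clean, d=1), (package, d=1).
Iteration 2: no outgoing edges from {clean,package}; recursion stops.
SUM(d) = 0 + 1 + 1 = 2.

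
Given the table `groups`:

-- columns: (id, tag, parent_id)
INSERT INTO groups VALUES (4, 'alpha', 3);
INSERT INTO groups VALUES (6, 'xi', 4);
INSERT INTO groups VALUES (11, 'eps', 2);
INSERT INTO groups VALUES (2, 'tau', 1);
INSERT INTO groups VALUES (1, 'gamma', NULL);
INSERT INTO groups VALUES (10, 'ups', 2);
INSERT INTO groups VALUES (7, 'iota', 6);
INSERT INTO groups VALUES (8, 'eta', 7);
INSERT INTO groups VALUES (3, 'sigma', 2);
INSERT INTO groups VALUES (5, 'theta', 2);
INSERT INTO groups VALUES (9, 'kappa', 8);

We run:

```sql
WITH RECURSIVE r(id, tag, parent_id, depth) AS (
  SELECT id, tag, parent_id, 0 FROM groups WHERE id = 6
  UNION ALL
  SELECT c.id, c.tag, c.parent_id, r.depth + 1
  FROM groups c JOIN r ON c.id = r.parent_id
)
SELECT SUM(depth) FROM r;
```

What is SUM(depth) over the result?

10

Base: id=6 (xi), parent_id=4, depth 0.
Iteration 1: join on id=4 -> alpha (id 4, parent_id=3, depth 1).
Iteration 2: join on id=3 -> sigma (id 3, parent_id=2, depth 2).
Iteration 3: join on id=2 -> tau (id 2, parent_id=1, depth 3).
Iteration 4: join on id=1 -> gamma (id 1, parent_id=NULL, depth 4).
Iteration 5: parent_id is NULL; no match; recursion stops.
SUM(depth) = 0 + 1 + 2 + 3 + 4 = 10.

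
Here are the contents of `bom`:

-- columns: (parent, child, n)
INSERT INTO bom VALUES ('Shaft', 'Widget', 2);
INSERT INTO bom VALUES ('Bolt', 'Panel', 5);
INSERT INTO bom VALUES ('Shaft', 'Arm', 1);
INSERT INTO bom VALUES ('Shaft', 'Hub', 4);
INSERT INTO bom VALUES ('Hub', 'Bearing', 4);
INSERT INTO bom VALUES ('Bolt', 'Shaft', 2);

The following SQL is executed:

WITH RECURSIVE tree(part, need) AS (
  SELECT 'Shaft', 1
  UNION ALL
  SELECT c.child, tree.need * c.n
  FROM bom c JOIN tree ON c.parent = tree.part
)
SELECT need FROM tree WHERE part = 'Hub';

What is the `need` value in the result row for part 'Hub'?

Base: (Shaft, need=1).
Iteration 1: components of {Shaft} -> Arm = 1*1 = 1, Hub = 1*4 = 4, Widget = 1*2 = 2.
Iteration 2: components of {Arm,Hub,Widget} -> Bearing = 4*4 = 16.
Iteration 3: no further components; recursion stops.

4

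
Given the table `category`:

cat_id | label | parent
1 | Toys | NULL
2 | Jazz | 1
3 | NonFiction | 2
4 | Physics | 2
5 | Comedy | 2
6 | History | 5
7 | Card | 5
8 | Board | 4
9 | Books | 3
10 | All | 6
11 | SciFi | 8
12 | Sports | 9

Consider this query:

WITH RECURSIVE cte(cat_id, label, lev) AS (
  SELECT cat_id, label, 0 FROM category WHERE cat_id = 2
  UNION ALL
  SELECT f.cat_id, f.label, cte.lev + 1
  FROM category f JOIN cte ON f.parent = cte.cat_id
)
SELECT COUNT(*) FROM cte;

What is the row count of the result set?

Base: cat_id=2 (Jazz) at lev 0.
Iteration 1: rows with parent in {2} -> NonFiction (id 3, lev 1), Physics (id 4, lev 1), Comedy (id 5, lev 1).
Iteration 2: rows with parent in {3,4,5} -> History (id 6, lev 2), Card (id 7, lev 2), Board (id 8, lev 2), Books (id 9, lev 2).
Iteration 3: rows with parent in {6,7,8,9} -> All (id 10, lev 3), SciFi (id 11, lev 3), Sports (id 12, lev 3).
Iteration 4: no rows with parent in {10,11,12}; recursion stops.
Total rows emitted: 11.

11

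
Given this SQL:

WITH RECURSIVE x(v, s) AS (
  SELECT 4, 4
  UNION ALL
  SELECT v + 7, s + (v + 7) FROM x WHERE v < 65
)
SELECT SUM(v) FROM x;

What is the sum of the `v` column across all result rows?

Base: v=4, s=4.
Iteration 1: 4 < 65 holds -> v = 4 + 7 = 11, s = 4 + 11 = 15.
Iteration 2: 11 < 65 holds -> v = 11 + 7 = 18, s = 15 + 18 = 33.
Iteration 3: 18 < 65 holds -> v = 18 + 7 = 25, s = 33 + 25 = 58.
Iteration 4: 25 < 65 holds -> v = 25 + 7 = 32, s = 58 + 32 = 90.
Iteration 5: 32 < 65 holds -> v = 32 + 7 = 39, s = 90 + 39 = 129.
Iteration 6: 39 < 65 holds -> v = 39 + 7 = 46, s = 129 + 46 = 175.
Iteration 7: 46 < 65 holds -> v = 46 + 7 = 53, s = 175 + 53 = 228.
Iteration 8: 53 < 65 holds -> v = 53 + 7 = 60, s = 228 + 60 = 288.
Iteration 9: 60 < 65 holds -> v = 60 + 7 = 67, s = 288 + 67 = 355.
Iteration 10: 67 < 65 fails; recursion stops.
SUM(v) = 4 + 11 + 18 + 25 + 32 + 39 + 46 + 53 + 60 + 67 = 355.

355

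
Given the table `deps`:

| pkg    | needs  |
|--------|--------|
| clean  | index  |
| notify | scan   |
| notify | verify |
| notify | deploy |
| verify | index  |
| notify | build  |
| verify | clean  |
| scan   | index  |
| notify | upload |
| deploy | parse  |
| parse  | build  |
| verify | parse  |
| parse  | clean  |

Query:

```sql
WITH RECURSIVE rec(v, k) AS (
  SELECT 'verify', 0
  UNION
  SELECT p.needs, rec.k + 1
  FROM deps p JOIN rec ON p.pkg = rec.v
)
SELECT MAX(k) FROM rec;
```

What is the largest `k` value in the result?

3

Base: (verify, k=0).
Iteration 1: edges from {verify} -> (clean, k=1), (index, k=1), (parse, k=1).
Iteration 2: edges from {clean,index,parse} -> (build, k=2), (clean, k=2), (index, k=2).
Iteration 3: edges from {build,clean,index} -> (index, k=3).
Iteration 4: no outgoing edges from {index}; recursion stops.
k values: 0, 1, 1, 1, 2, 2, 2, 3; the maximum is 3.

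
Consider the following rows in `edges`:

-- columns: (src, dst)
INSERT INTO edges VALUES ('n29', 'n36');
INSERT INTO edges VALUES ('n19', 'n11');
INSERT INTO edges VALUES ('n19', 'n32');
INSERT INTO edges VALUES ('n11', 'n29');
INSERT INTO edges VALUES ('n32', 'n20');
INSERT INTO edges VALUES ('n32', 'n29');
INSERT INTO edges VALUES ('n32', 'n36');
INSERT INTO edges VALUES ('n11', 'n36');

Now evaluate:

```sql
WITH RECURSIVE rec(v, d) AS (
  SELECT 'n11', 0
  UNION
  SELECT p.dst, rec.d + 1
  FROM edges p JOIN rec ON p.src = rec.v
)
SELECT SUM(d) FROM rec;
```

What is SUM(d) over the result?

4

Base: (n11, d=0).
Iteration 1: edges from {n11} -> (n29, d=1), (n36, d=1).
Iteration 2: edges from {n29,n36} -> (n36, d=2).
Iteration 3: no outgoing edges from {n36}; recursion stops.
SUM(d) = 0 + 1 + 1 + 2 = 4.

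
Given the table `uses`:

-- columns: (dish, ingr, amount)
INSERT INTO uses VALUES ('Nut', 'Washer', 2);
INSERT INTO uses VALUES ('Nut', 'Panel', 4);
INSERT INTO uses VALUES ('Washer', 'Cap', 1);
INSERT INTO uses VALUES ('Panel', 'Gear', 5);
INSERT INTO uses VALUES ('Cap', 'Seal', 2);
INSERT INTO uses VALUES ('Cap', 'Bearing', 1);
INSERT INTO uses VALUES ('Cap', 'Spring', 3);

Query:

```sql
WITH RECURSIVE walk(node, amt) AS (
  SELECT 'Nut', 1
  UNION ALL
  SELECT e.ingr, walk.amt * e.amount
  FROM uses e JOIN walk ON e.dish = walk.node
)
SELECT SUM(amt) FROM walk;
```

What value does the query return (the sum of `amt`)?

41

Base: (Nut, amt=1).
Iteration 1: components of {Nut} -> Panel = 1*4 = 4, Washer = 1*2 = 2.
Iteration 2: components of {Panel,Washer} -> Cap = 2*1 = 2, Gear = 4*5 = 20.
Iteration 3: components of {Cap,Gear} -> Bearing = 2*1 = 2, Seal = 2*2 = 4, Spring = 2*3 = 6.
Iteration 4: no further components; recursion stops.
SUM(amt) = 1 + 2 + 4 + 2 + 20 + 4 + 2 + 6 = 41.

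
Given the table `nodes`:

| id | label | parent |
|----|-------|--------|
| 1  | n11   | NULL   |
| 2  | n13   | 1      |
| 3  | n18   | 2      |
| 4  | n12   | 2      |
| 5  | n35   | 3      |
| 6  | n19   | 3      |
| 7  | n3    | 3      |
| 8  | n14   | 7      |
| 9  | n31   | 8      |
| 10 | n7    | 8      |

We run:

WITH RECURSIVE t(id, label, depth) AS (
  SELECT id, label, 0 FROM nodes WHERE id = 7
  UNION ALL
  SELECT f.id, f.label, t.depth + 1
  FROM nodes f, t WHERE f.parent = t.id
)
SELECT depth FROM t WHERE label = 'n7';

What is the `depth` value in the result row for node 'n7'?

2

Base: id=7 (n3) at depth 0.
Iteration 1: rows with parent in {7} -> n14 (id 8, depth 1).
Iteration 2: rows with parent in {8} -> n31 (id 9, depth 2), n7 (id 10, depth 2).
Iteration 3: no rows with parent in {9,10}; recursion stops.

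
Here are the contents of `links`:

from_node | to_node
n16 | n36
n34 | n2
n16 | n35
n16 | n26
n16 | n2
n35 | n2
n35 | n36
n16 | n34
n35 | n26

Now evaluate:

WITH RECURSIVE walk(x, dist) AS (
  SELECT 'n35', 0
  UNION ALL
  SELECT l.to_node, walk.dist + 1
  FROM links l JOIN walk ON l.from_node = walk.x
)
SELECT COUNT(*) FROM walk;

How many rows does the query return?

Base: (n35, dist=0).
Iteration 1: edges from {n35} -> (n2, dist=1), (n26, dist=1), (n36, dist=1).
Iteration 2: no outgoing edges from {n2,n26,n36}; recursion stops.
Total rows emitted: 4.

4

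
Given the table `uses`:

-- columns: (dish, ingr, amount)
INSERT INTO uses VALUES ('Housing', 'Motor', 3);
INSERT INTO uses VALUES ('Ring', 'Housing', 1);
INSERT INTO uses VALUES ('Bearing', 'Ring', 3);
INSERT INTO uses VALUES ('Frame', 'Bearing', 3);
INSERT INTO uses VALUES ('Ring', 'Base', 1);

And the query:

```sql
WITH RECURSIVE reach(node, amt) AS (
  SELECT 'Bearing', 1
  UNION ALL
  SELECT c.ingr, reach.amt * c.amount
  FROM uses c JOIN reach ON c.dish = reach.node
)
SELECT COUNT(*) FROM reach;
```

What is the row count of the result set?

Base: (Bearing, amt=1).
Iteration 1: components of {Bearing} -> Ring = 1*3 = 3.
Iteration 2: components of {Ring} -> Base = 3*1 = 3, Housing = 3*1 = 3.
Iteration 3: components of {Base,Housing} -> Motor = 3*3 = 9.
Iteration 4: no further components; recursion stops.
Total rows emitted: 5.

5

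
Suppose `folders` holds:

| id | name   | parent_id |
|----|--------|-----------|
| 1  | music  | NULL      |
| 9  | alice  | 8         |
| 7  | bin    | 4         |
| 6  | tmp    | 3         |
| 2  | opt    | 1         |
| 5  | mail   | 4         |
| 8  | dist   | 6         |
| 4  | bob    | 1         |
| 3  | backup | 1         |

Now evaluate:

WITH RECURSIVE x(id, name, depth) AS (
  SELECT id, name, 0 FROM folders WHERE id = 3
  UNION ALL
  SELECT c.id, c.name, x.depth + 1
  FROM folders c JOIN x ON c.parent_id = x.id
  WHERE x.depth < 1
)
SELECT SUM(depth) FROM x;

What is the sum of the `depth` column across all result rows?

Base: id=3 (backup) at depth 0.
Iteration 1: rows with parent_id in {3} -> tmp (id 6, depth 1).
Iteration 2: depth < 1 fails for all current rows; recursion stops.
SUM(depth) = 0 + 1 = 1.

1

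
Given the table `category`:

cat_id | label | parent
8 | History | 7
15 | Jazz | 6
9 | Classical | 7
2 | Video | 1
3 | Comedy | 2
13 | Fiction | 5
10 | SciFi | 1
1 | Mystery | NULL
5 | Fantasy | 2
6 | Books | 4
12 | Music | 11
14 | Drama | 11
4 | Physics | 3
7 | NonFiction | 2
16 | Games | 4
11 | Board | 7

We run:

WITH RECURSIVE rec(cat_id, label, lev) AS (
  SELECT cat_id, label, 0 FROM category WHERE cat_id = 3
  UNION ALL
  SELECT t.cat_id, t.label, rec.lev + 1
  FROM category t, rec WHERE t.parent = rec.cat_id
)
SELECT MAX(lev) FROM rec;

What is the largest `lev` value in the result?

3

Base: cat_id=3 (Comedy) at lev 0.
Iteration 1: rows with parent in {3} -> Physics (id 4, lev 1).
Iteration 2: rows with parent in {4} -> Books (id 6, lev 2), Games (id 16, lev 2).
Iteration 3: rows with parent in {6,16} -> Jazz (id 15, lev 3).
Iteration 4: no rows with parent in {15}; recursion stops.
lev values: 0, 1, 2, 2, 3; the maximum is 3.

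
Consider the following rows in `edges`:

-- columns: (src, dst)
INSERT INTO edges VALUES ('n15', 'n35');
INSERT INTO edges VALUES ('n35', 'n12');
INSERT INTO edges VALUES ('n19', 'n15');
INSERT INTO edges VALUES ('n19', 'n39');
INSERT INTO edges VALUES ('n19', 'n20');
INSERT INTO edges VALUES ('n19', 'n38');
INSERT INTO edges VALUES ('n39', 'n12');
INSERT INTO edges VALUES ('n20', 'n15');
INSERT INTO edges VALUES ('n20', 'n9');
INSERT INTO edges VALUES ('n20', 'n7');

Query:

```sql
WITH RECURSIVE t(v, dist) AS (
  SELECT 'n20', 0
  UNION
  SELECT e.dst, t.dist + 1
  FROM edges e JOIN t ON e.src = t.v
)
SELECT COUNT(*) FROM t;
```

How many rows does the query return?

Base: (n20, dist=0).
Iteration 1: edges from {n20} -> (n15, dist=1), (n7, dist=1), (n9, dist=1).
Iteration 2: edges from {n15,n7,n9} -> (n35, dist=2).
Iteration 3: edges from {n35} -> (n12, dist=3).
Iteration 4: no outgoing edges from {n12}; recursion stops.
Total rows emitted: 6.

6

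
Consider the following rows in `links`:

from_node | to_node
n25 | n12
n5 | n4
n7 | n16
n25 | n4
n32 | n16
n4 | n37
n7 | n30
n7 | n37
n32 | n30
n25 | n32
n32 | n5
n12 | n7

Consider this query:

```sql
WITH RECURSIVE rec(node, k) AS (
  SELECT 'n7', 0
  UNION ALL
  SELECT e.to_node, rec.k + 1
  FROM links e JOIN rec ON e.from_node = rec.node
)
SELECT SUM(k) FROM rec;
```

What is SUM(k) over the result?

3

Base: (n7, k=0).
Iteration 1: edges from {n7} -> (n16, k=1), (n30, k=1), (n37, k=1).
Iteration 2: no outgoing edges from {n16,n30,n37}; recursion stops.
SUM(k) = 0 + 1 + 1 + 1 = 3.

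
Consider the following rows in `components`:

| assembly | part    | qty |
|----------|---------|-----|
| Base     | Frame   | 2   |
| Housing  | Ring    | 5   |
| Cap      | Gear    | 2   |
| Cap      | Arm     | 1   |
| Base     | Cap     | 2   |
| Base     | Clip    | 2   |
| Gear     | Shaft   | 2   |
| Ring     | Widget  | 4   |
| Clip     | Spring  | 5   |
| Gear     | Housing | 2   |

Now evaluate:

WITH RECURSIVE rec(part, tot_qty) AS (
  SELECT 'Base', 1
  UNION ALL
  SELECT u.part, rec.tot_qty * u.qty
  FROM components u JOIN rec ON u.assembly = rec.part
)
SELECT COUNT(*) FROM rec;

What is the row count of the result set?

Base: (Base, tot_qty=1).
Iteration 1: components of {Base} -> Cap = 1*2 = 2, Clip = 1*2 = 2, Frame = 1*2 = 2.
Iteration 2: components of {Cap,Clip,Frame} -> Arm = 2*1 = 2, Gear = 2*2 = 4, Spring = 2*5 = 10.
Iteration 3: components of {Arm,Gear,Spring} -> Housing = 4*2 = 8, Shaft = 4*2 = 8.
Iteration 4: components of {Housing,Shaft} -> Ring = 8*5 = 40.
Iteration 5: components of {Ring} -> Widget = 40*4 = 160.
Iteration 6: no further components; recursion stops.
Total rows emitted: 11.

11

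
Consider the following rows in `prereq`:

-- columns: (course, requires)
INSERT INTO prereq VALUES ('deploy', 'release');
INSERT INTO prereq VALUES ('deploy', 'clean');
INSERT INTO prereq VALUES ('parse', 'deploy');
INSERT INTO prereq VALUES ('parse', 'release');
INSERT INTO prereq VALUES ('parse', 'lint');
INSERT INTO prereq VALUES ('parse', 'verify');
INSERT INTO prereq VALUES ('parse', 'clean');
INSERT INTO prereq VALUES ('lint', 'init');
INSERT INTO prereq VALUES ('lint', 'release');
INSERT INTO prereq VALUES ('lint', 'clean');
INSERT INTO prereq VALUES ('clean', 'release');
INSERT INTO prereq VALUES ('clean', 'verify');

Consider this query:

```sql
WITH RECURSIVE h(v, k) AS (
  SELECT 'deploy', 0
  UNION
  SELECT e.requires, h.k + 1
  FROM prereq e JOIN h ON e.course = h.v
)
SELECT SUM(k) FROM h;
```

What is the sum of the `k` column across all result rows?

Base: (deploy, k=0).
Iteration 1: edges from {deploy} -> (clean, k=1), (release, k=1).
Iteration 2: edges from {clean,release} -> (release, k=2), (verify, k=2).
Iteration 3: no outgoing edges from {release,verify}; recursion stops.
SUM(k) = 0 + 1 + 1 + 2 + 2 = 6.

6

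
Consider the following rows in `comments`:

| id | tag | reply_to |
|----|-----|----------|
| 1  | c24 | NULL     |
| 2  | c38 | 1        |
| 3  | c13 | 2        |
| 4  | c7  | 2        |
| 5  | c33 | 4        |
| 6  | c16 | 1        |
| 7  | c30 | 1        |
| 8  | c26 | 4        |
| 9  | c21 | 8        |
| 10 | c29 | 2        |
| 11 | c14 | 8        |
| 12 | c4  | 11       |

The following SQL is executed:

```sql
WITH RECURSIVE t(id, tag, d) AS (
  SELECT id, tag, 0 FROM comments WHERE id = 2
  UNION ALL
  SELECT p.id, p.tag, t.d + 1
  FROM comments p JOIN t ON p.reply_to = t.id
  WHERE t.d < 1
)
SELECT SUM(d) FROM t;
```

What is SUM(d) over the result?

3

Base: id=2 (c38) at d 0.
Iteration 1: rows with reply_to in {2} -> c13 (id 3, d 1), c7 (id 4, d 1), c29 (id 10, d 1).
Iteration 2: d < 1 fails for all current rows; recursion stops.
SUM(d) = 0 + 1 + 1 + 1 = 3.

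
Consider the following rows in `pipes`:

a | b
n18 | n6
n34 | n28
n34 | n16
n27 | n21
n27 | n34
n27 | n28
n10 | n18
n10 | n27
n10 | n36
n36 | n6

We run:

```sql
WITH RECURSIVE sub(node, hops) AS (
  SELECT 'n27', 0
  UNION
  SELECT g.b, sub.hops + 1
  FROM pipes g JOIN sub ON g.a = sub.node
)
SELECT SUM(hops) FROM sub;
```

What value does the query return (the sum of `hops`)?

Base: (n27, hops=0).
Iteration 1: edges from {n27} -> (n21, hops=1), (n28, hops=1), (n34, hops=1).
Iteration 2: edges from {n21,n28,n34} -> (n16, hops=2), (n28, hops=2).
Iteration 3: no outgoing edges from {n16,n28}; recursion stops.
SUM(hops) = 0 + 1 + 1 + 1 + 2 + 2 = 7.

7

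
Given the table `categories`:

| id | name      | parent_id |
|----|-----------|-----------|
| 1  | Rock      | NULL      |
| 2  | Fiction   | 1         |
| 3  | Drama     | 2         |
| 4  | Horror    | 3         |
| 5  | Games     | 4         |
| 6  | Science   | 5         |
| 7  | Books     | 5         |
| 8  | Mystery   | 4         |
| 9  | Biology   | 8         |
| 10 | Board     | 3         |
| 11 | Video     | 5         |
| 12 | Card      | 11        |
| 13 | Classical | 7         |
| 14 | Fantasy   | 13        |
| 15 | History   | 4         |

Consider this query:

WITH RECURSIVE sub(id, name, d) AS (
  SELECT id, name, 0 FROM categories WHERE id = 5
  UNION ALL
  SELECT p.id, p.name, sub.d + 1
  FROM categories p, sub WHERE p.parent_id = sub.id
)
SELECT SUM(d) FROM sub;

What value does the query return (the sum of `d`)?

10

Base: id=5 (Games) at d 0.
Iteration 1: rows with parent_id in {5} -> Science (id 6, d 1), Books (id 7, d 1), Video (id 11, d 1).
Iteration 2: rows with parent_id in {6,7,11} -> Card (id 12, d 2), Classical (id 13, d 2).
Iteration 3: rows with parent_id in {12,13} -> Fantasy (id 14, d 3).
Iteration 4: no rows with parent_id in {14}; recursion stops.
SUM(d) = 0 + 1 + 1 + 1 + 2 + 2 + 3 = 10.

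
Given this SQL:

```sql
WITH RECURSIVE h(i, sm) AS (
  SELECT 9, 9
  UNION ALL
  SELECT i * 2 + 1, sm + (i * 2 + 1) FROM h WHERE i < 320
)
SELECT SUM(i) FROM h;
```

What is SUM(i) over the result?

1263

Base: i=9, sm=9.
Iteration 1: 9 < 320 holds -> i = 9 * 2 + 1 = 19, sm = 9 + 19 = 28.
Iteration 2: 19 < 320 holds -> i = 19 * 2 + 1 = 39, sm = 28 + 39 = 67.
Iteration 3: 39 < 320 holds -> i = 39 * 2 + 1 = 79, sm = 67 + 79 = 146.
Iteration 4: 79 < 320 holds -> i = 79 * 2 + 1 = 159, sm = 146 + 159 = 305.
Iteration 5: 159 < 320 holds -> i = 159 * 2 + 1 = 319, sm = 305 + 319 = 624.
Iteration 6: 319 < 320 holds -> i = 319 * 2 + 1 = 639, sm = 624 + 639 = 1263.
Iteration 7: 639 < 320 fails; recursion stops.
SUM(i) = 9 + 19 + 39 + 79 + 159 + 319 + 639 = 1263.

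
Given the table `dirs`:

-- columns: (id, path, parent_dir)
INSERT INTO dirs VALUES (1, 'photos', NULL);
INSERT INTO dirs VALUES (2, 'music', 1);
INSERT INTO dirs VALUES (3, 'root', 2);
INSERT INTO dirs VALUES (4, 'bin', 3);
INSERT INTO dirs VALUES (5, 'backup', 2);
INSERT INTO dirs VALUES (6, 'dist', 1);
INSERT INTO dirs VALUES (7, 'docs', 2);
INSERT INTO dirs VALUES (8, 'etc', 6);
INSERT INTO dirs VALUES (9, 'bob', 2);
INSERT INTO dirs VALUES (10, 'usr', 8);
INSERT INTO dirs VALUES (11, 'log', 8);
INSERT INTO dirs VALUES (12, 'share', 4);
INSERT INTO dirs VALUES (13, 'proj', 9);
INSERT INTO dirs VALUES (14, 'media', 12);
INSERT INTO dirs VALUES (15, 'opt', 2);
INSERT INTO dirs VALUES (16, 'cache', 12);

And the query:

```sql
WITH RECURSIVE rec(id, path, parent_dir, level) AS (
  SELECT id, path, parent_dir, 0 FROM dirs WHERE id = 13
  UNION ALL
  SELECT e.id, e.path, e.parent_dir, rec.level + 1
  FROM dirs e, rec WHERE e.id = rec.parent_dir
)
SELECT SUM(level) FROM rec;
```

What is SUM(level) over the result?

Base: id=13 (proj), parent_dir=9, level 0.
Iteration 1: join on id=9 -> bob (id 9, parent_dir=2, level 1).
Iteration 2: join on id=2 -> music (id 2, parent_dir=1, level 2).
Iteration 3: join on id=1 -> photos (id 1, parent_dir=NULL, level 3).
Iteration 4: parent_dir is NULL; no match; recursion stops.
SUM(level) = 0 + 1 + 2 + 3 = 6.

6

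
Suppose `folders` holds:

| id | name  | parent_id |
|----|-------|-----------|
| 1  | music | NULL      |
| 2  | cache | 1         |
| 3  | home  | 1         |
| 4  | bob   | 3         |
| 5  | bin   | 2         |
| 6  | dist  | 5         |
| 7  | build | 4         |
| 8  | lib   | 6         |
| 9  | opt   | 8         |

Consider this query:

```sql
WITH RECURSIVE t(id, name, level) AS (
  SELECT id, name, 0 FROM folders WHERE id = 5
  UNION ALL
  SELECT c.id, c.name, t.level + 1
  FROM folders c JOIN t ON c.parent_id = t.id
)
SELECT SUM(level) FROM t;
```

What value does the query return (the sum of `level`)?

Base: id=5 (bin) at level 0.
Iteration 1: rows with parent_id in {5} -> dist (id 6, level 1).
Iteration 2: rows with parent_id in {6} -> lib (id 8, level 2).
Iteration 3: rows with parent_id in {8} -> opt (id 9, level 3).
Iteration 4: no rows with parent_id in {9}; recursion stops.
SUM(level) = 0 + 1 + 2 + 3 = 6.

6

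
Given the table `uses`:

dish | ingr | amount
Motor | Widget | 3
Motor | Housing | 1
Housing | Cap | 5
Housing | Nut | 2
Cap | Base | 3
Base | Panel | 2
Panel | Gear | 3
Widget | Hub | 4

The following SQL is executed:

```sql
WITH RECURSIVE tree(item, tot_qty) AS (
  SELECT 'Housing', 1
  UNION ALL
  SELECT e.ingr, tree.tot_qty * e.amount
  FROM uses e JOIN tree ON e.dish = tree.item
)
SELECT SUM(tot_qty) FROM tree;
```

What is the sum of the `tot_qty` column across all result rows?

143

Base: (Housing, tot_qty=1).
Iteration 1: components of {Housing} -> Cap = 1*5 = 5, Nut = 1*2 = 2.
Iteration 2: components of {Cap,Nut} -> Base = 5*3 = 15.
Iteration 3: components of {Base} -> Panel = 15*2 = 30.
Iteration 4: components of {Panel} -> Gear = 30*3 = 90.
Iteration 5: no further components; recursion stops.
SUM(tot_qty) = 1 + 5 + 2 + 15 + 30 + 90 = 143.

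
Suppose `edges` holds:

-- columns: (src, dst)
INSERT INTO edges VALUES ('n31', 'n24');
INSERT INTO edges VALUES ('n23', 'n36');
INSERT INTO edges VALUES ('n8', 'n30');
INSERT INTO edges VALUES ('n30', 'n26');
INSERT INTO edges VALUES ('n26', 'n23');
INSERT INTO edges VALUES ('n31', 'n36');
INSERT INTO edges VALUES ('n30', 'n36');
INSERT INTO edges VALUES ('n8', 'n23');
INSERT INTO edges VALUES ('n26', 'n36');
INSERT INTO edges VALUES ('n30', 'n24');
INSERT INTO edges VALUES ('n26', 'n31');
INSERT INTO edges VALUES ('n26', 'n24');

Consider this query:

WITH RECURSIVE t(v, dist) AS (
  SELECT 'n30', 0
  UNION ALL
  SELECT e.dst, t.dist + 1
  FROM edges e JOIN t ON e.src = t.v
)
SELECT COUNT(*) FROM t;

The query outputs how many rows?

Base: (n30, dist=0).
Iteration 1: edges from {n30} -> (n24, dist=1), (n26, dist=1), (n36, dist=1).
Iteration 2: edges from {n24,n26,n36} -> (n23, dist=2), (n24, dist=2), (n31, dist=2), (n36, dist=2).
Iteration 3: edges from {n23,n24,n31,n36} -> (n24, dist=3), (n36, dist=3) x2. [UNION ALL keeps all 3 new rows, including repeats]
Iteration 4: no outgoing edges from {n24,n36}; recursion stops.
Total rows emitted: 11.

11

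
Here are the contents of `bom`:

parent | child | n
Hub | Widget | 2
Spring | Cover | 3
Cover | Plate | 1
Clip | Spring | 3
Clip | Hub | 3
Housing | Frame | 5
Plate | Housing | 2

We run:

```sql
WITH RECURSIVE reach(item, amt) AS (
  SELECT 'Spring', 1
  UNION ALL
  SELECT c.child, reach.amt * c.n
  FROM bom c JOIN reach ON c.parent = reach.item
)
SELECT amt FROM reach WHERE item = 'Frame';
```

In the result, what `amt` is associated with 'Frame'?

Base: (Spring, amt=1).
Iteration 1: components of {Spring} -> Cover = 1*3 = 3.
Iteration 2: components of {Cover} -> Plate = 3*1 = 3.
Iteration 3: components of {Plate} -> Housing = 3*2 = 6.
Iteration 4: components of {Housing} -> Frame = 6*5 = 30.
Iteration 5: no further components; recursion stops.

30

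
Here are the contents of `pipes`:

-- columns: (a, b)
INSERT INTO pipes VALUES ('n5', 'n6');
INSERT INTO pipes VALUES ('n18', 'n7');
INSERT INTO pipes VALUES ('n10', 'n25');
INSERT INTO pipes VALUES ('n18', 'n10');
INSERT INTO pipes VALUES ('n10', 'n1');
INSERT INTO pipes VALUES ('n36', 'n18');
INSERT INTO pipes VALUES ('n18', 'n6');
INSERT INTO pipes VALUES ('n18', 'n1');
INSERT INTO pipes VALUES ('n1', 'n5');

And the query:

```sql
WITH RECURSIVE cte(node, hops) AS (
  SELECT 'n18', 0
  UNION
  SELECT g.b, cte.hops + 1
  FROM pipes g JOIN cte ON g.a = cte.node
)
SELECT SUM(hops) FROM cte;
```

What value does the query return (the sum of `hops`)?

20

Base: (n18, hops=0).
Iteration 1: edges from {n18} -> (n1, hops=1), (n10, hops=1), (n6, hops=1), (n7, hops=1).
Iteration 2: edges from {n1,n10,n6,n7} -> (n1, hops=2), (n25, hops=2), (n5, hops=2).
Iteration 3: edges from {n1,n25,n5} -> (n5, hops=3), (n6, hops=3).
Iteration 4: edges from {n5,n6} -> (n6, hops=4).
Iteration 5: no outgoing edges from {n6}; recursion stops.
SUM(hops) = 0 + 1 + 1 + 1 + 1 + 2 + 2 + 2 + 3 + 3 + 4 = 20.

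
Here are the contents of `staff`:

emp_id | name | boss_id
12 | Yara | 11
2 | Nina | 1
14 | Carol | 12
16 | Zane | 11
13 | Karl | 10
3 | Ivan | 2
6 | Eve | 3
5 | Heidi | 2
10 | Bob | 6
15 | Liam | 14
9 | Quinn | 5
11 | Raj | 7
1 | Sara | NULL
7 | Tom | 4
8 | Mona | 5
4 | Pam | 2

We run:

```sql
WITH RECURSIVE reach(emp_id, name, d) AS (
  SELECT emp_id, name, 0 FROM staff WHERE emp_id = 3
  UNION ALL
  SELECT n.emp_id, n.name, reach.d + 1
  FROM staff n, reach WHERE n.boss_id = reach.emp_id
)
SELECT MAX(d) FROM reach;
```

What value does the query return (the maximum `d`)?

Base: emp_id=3 (Ivan) at d 0.
Iteration 1: rows with boss_id in {3} -> Eve (id 6, d 1).
Iteration 2: rows with boss_id in {6} -> Bob (id 10, d 2).
Iteration 3: rows with boss_id in {10} -> Karl (id 13, d 3).
Iteration 4: no rows with boss_id in {13}; recursion stops.
d values: 0, 1, 2, 3; the maximum is 3.

3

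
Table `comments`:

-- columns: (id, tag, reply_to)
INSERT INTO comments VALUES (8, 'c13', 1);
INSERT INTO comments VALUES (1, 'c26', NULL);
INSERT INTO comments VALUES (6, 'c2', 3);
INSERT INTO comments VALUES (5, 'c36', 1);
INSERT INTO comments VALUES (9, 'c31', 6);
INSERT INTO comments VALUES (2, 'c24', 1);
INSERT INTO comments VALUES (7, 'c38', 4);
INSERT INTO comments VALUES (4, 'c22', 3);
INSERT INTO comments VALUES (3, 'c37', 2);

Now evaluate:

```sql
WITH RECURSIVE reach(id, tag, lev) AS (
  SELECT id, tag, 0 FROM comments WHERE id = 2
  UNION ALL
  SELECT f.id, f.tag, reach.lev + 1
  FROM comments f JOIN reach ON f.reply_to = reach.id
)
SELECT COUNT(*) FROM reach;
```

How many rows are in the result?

6

Base: id=2 (c24) at lev 0.
Iteration 1: rows with reply_to in {2} -> c37 (id 3, lev 1).
Iteration 2: rows with reply_to in {3} -> c22 (id 4, lev 2), c2 (id 6, lev 2).
Iteration 3: rows with reply_to in {4,6} -> c38 (id 7, lev 3), c31 (id 9, lev 3).
Iteration 4: no rows with reply_to in {7,9}; recursion stops.
Total rows emitted: 6.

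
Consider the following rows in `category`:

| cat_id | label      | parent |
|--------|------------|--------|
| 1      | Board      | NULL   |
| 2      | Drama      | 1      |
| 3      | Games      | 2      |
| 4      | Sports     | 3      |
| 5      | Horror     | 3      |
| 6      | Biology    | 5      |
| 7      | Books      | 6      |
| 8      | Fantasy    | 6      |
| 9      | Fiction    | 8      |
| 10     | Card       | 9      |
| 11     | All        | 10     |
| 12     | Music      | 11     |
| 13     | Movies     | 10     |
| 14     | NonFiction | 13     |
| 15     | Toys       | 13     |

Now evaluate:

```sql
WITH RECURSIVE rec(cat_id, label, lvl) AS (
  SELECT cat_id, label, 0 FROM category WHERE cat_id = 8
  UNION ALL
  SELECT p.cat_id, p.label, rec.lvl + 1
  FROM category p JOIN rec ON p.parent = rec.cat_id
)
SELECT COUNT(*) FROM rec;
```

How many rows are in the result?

Base: cat_id=8 (Fantasy) at lvl 0.
Iteration 1: rows with parent in {8} -> Fiction (id 9, lvl 1).
Iteration 2: rows with parent in {9} -> Card (id 10, lvl 2).
Iteration 3: rows with parent in {10} -> All (id 11, lvl 3), Movies (id 13, lvl 3).
Iteration 4: rows with parent in {11,13} -> Music (id 12, lvl 4), NonFiction (id 14, lvl 4), Toys (id 15, lvl 4).
Iteration 5: no rows with parent in {12,14,15}; recursion stops.
Total rows emitted: 8.

8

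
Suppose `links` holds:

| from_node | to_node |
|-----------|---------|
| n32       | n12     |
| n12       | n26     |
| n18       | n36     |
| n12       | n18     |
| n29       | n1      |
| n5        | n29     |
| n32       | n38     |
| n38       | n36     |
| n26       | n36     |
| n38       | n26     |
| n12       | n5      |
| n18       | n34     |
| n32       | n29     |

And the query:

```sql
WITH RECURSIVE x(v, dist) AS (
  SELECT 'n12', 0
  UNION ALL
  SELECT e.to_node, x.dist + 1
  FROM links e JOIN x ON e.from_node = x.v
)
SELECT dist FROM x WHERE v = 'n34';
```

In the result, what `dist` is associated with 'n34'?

2

Base: (n12, dist=0).
Iteration 1: edges from {n12} -> (n18, dist=1), (n26, dist=1), (n5, dist=1).
Iteration 2: edges from {n18,n26,n5} -> (n29, dist=2), (n34, dist=2), (n36, dist=2) x2. [UNION ALL keeps all 4 new rows, including repeats]
Iteration 3: edges from {n29,n34,n36} -> (n1, dist=3).
Iteration 4: no outgoing edges from {n1}; recursion stops.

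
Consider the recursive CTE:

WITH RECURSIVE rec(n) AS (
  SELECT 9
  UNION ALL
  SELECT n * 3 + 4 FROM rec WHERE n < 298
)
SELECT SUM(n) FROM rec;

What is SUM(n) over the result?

Base: n=9.
Iteration 1: 9 < 298 holds -> n = 9 * 3 + 4 = 31.
Iteration 2: 31 < 298 holds -> n = 31 * 3 + 4 = 97.
Iteration 3: 97 < 298 holds -> n = 97 * 3 + 4 = 295.
Iteration 4: 295 < 298 holds -> n = 295 * 3 + 4 = 889.
Iteration 5: 889 < 298 fails; recursion stops.
SUM(n) = 9 + 31 + 97 + 295 + 889 = 1321.

1321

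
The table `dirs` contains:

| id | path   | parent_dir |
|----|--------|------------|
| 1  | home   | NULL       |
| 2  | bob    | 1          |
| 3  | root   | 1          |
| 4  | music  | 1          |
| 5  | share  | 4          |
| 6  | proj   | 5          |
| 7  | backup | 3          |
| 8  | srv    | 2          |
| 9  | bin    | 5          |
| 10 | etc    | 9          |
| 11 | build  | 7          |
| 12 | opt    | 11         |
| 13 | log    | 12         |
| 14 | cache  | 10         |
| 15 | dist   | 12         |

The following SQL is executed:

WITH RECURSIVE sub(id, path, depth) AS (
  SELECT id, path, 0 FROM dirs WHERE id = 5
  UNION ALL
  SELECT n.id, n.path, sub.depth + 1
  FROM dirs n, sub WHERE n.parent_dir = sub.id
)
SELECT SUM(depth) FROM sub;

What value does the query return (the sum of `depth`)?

7

Base: id=5 (share) at depth 0.
Iteration 1: rows with parent_dir in {5} -> proj (id 6, depth 1), bin (id 9, depth 1).
Iteration 2: rows with parent_dir in {6,9} -> etc (id 10, depth 2).
Iteration 3: rows with parent_dir in {10} -> cache (id 14, depth 3).
Iteration 4: no rows with parent_dir in {14}; recursion stops.
SUM(depth) = 0 + 1 + 1 + 2 + 3 = 7.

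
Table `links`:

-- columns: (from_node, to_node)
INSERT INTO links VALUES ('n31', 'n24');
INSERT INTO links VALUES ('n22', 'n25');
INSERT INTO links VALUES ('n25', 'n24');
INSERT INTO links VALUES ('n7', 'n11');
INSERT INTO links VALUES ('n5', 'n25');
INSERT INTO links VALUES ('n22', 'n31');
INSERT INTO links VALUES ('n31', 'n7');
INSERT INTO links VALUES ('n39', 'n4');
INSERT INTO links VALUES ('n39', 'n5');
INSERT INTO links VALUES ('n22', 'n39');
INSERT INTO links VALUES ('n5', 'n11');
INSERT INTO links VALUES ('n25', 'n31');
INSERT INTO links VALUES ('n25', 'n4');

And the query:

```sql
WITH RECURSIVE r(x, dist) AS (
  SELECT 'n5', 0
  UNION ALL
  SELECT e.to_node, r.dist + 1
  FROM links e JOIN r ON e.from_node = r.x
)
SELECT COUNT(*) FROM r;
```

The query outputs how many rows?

Base: (n5, dist=0).
Iteration 1: edges from {n5} -> (n11, dist=1), (n25, dist=1).
Iteration 2: edges from {n11,n25} -> (n24, dist=2), (n31, dist=2), (n4, dist=2).
Iteration 3: edges from {n24,n31,n4} -> (n24, dist=3), (n7, dist=3).
Iteration 4: edges from {n24,n7} -> (n11, dist=4).
Iteration 5: no outgoing edges from {n11}; recursion stops.
Total rows emitted: 9.

9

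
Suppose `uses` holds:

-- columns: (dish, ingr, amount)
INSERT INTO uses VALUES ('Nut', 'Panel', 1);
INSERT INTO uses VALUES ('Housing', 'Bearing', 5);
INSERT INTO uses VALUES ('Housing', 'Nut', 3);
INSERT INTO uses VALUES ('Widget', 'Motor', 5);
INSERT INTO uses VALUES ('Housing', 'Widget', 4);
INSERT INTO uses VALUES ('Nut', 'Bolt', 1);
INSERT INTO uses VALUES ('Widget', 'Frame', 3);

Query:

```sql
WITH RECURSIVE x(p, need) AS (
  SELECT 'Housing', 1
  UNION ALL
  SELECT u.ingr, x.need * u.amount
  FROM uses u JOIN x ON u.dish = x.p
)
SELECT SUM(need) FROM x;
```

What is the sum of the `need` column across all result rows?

51

Base: (Housing, need=1).
Iteration 1: components of {Housing} -> Bearing = 1*5 = 5, Nut = 1*3 = 3, Widget = 1*4 = 4.
Iteration 2: components of {Bearing,Nut,Widget} -> Bolt = 3*1 = 3, Frame = 4*3 = 12, Motor = 4*5 = 20, Panel = 3*1 = 3.
Iteration 3: no further components; recursion stops.
SUM(need) = 1 + 4 + 5 + 3 + 12 + 20 + 3 + 3 = 51.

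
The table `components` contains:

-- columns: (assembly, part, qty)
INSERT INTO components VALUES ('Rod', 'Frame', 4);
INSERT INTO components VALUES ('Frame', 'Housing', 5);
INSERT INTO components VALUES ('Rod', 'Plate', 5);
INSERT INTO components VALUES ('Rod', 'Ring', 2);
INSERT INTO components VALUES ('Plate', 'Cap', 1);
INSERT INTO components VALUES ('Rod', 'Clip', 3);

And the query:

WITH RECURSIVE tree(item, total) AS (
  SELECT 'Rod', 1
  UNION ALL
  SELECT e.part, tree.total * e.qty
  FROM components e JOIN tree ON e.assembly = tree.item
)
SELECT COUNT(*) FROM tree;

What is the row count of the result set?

Base: (Rod, total=1).
Iteration 1: components of {Rod} -> Clip = 1*3 = 3, Frame = 1*4 = 4, Plate = 1*5 = 5, Ring = 1*2 = 2.
Iteration 2: components of {Clip,Frame,Plate,Ring} -> Cap = 5*1 = 5, Housing = 4*5 = 20.
Iteration 3: no further components; recursion stops.
Total rows emitted: 7.

7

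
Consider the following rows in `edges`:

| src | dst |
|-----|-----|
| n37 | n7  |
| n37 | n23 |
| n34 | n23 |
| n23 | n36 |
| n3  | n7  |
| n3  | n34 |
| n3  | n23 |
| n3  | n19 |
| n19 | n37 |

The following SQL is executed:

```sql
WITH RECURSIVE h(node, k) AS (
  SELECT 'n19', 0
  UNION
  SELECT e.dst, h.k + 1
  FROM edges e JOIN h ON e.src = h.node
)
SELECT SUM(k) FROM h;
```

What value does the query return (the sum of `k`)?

8

Base: (n19, k=0).
Iteration 1: edges from {n19} -> (n37, k=1).
Iteration 2: edges from {n37} -> (n23, k=2), (n7, k=2).
Iteration 3: edges from {n23,n7} -> (n36, k=3).
Iteration 4: no outgoing edges from {n36}; recursion stops.
SUM(k) = 0 + 1 + 2 + 2 + 3 = 8.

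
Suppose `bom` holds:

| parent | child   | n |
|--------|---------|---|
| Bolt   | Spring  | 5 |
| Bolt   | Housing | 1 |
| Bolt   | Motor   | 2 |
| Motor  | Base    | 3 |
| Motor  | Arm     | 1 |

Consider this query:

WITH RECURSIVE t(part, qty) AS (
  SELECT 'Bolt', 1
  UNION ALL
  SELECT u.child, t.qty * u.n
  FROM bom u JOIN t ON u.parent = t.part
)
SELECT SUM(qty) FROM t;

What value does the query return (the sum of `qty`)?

Base: (Bolt, qty=1).
Iteration 1: components of {Bolt} -> Housing = 1*1 = 1, Motor = 1*2 = 2, Spring = 1*5 = 5.
Iteration 2: components of {Housing,Motor,Spring} -> Arm = 2*1 = 2, Base = 2*3 = 6.
Iteration 3: no further components; recursion stops.
SUM(qty) = 1 + 5 + 1 + 2 + 6 + 2 = 17.

17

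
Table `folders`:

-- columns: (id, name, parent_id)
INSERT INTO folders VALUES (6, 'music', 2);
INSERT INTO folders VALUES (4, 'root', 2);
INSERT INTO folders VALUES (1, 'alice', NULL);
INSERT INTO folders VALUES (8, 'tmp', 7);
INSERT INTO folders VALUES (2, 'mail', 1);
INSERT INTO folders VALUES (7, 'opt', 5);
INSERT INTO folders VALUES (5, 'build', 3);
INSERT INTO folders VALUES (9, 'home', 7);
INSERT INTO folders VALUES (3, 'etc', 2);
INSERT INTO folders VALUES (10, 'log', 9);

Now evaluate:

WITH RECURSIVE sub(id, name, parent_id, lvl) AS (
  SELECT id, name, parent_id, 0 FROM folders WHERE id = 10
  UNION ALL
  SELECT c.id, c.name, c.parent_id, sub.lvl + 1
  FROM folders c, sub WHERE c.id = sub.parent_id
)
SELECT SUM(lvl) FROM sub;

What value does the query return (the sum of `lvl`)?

21

Base: id=10 (log), parent_id=9, lvl 0.
Iteration 1: join on id=9 -> home (id 9, parent_id=7, lvl 1).
Iteration 2: join on id=7 -> opt (id 7, parent_id=5, lvl 2).
Iteration 3: join on id=5 -> build (id 5, parent_id=3, lvl 3).
Iteration 4: join on id=3 -> etc (id 3, parent_id=2, lvl 4).
Iteration 5: join on id=2 -> mail (id 2, parent_id=1, lvl 5).
Iteration 6: join on id=1 -> alice (id 1, parent_id=NULL, lvl 6).
Iteration 7: parent_id is NULL; no match; recursion stops.
SUM(lvl) = 0 + 1 + 2 + 3 + 4 + 5 + 6 = 21.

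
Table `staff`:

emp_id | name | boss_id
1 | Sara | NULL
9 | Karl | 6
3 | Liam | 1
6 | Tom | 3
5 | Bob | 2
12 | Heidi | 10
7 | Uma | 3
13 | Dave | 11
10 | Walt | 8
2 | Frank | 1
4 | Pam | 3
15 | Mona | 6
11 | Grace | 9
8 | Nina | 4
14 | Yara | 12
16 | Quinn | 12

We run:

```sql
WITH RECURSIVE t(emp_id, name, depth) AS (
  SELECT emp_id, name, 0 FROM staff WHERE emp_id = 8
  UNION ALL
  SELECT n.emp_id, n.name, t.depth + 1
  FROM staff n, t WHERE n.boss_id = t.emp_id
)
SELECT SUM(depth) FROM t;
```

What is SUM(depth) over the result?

Base: emp_id=8 (Nina) at depth 0.
Iteration 1: rows with boss_id in {8} -> Walt (id 10, depth 1).
Iteration 2: rows with boss_id in {10} -> Heidi (id 12, depth 2).
Iteration 3: rows with boss_id in {12} -> Yara (id 14, depth 3), Quinn (id 16, depth 3).
Iteration 4: no rows with boss_id in {14,16}; recursion stops.
SUM(depth) = 0 + 1 + 2 + 3 + 3 = 9.

9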